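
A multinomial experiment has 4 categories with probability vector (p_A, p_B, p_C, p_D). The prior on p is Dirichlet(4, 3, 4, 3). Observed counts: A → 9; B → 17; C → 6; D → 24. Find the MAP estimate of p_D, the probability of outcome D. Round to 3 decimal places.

MAP estimate of p_D = 0.394

The posterior is Dirichlet(αᵢ + nᵢ) = Dirichlet(13, 20, 10, 27).
For a Dirichlet(a₁,…,a_K) with all aᵢ > 1, the mode has j-th component (aⱼ − 1)/(Σaᵢ − K).
Here Σaᵢ = 70 and K = 4, so p_D = (27 − 1)/(70 − 4) = 26/66 ≈ 0.394.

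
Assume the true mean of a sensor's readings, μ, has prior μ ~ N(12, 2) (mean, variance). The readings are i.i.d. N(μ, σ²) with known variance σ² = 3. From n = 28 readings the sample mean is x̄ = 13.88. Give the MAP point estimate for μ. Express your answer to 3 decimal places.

n = 28, x̄ = 13.88.
For a Normal prior and Normal likelihood with known variance, the posterior is Normal; its mode equals its mean, the precision-weighted average.
Prior precision 1/σ₀² = 1/2 = 0.5; data precision n/σ² = 28/3.
μ̂ = (0.5·12 + (28/3)·13.88) / (0.5 + 28/3) = (10166/75)/(59/6) = 20332/1475 ≈ 13.784.

μ̂_MAP = 13.784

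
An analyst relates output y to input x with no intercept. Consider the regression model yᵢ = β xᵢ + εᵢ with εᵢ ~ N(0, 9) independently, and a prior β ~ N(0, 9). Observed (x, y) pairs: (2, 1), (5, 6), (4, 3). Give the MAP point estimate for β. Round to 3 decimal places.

β̂_MAP = 0.957

log p(β | y) = −Σ(yᵢ − βxᵢ)²/(2·9) − β²/(2·9) + const.
Setting the derivative to zero: Σxᵢ(yᵢ − βxᵢ)/9 − β/9 = 0, so β = Σxᵢyᵢ / (Σxᵢ² + σ²/τ²).
Σxᵢyᵢ = 2·1 + 5·6 + 4·3 = 44; Σxᵢ² = 45; σ²/τ² = 1.
β̂_MAP = 44 / (45 + 1) = 44/46 ≈ 0.957.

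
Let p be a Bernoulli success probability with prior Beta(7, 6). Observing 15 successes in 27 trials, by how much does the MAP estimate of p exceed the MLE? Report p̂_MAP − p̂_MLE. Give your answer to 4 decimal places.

MAP − MLE = -0.0029

Posterior is Beta(22, 18); MAP = (22−1)/(40−2) = 21/38 ≈ 0.55263.
MLE ignores the prior: p̂_MLE = k/n = 15/27 ≈ 0.55556.
Difference = 21/38 − 15/27 = -1/342 ≈ -0.0029.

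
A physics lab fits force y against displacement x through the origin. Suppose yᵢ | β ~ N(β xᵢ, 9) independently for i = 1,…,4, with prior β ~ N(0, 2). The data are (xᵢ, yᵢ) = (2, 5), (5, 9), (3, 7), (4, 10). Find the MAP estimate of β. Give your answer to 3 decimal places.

log p(β | y) = −Σ(yᵢ − βxᵢ)²/(2·9) − β²/(2·2) + const.
Setting the derivative to zero: Σxᵢ(yᵢ − βxᵢ)/9 − β/2 = 0, so β = Σxᵢyᵢ / (Σxᵢ² + σ²/τ²).
Σxᵢyᵢ = 2·5 + 5·9 + 3·7 + 4·10 = 116; Σxᵢ² = 54; σ²/τ² = 4.5.
β̂_MAP = 116 / (54 + 4.5) = 116/58.5 ≈ 1.983.

β̂_MAP = 1.983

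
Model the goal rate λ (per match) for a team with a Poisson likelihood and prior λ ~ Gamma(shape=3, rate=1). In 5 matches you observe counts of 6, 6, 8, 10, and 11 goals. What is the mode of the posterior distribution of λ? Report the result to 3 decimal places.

Σxᵢ = 6+6+8+10+11 = 41, with n = 5.
Posterior ∝ λ^2e^(−1λ) · λ^41e^(−5λ) = λ^43e^(−6λ), i.e. Gamma(shape=44, rate=6).
The mode of a Gamma(a, b) with a ≥ 1 (shape–rate) is (a−1)/b = 43/6 ≈ 7.167.

λ̂_MAP = 7.167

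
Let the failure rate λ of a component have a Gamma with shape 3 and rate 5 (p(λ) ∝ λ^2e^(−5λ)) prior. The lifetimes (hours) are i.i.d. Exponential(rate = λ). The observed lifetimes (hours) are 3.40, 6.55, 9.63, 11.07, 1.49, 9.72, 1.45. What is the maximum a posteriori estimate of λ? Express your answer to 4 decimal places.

λ̂_MAP = 0.1863

The Exponential(rate=λ) likelihood is ∝ λ^n e^(−λΣtᵢ). Here n = 7 and Σtᵢ = 3.40 + 6.55 + 9.63 + 11.07 + 1.49 + 9.72 + 1.45 = 43.31.
Posterior ∝ λ^2e^(−5λ) · λ^7e^(−43.31λ) = λ^9e^(−48.31λ), i.e. Gamma(10, 48.31).
Mode = (a−1)/b = 9/48.31 ≈ 0.1863.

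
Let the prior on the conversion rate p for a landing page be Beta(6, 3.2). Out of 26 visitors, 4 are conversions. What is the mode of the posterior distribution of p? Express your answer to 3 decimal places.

p̂_MAP = 0.271

Prior: Beta(6, 3.2).
Data: 4 successes in 26 trials. The binomial likelihood contributes p^4(1−p)^22, so the posterior is Beta(6+4, 3.2+22) = Beta(10, 25.2).
For Beta(a, b) with a, b > 1 the mode is (a−1)/(a+b−2) = 9/33.2 ≈ 0.271.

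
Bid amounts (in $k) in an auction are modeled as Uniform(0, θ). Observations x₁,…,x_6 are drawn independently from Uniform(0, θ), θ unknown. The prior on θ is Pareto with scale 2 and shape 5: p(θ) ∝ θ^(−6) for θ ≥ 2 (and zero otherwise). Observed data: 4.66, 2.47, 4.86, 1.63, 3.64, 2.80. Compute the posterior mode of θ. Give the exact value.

θ̂_MAP = 4.86

The Uniform(0, θ) likelihood is θ^(−n) for θ ≥ max(xᵢ), zero otherwise. Here max(xᵢ) = 4.86.
Posterior ∝ θ^(−6) · θ^(−6) = θ^(−12) on θ ≥ max(2, 4.86) = 4.86.
This density is strictly decreasing in θ, so the posterior mode lies at the lower boundary of the support.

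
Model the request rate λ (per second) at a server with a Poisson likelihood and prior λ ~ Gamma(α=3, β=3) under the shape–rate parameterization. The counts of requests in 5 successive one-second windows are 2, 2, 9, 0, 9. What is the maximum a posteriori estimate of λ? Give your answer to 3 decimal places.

Σxᵢ = 2+2+9+0+9 = 22, with n = 5.
Posterior ∝ λ^2e^(−3λ) · λ^22e^(−5λ) = λ^24e^(−8λ), i.e. Gamma(shape=25, rate=8).
The mode of a Gamma(a, b) with a ≥ 1 (shape–rate) is (a−1)/b = 24/8 ≈ 3.000.

λ̂_MAP = 3.000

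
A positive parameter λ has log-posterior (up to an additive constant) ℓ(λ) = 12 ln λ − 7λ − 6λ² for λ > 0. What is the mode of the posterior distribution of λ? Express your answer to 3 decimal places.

ℓ'(λ) = 12/λ − 7 − 12λ. Setting this to zero and multiplying by λ: 12λ² + 7λ − 12 = 0.
λ = (−7 + √(7² + 4·12·12)) / (2·12) = (−7 + √625) / 24 = (−7 + 25)/24 = 3/4.
ℓ''(λ) = −12/λ² − 12 < 0, confirming a maximum.

λ̂_MAP = 0.750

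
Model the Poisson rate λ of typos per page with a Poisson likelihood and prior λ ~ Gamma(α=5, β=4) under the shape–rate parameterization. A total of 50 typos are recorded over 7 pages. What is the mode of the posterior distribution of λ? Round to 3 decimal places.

Σxᵢ = 50, n = 7.
Posterior ∝ λ^4e^(−4λ) · λ^50e^(−7λ) = λ^54e^(−11λ), i.e. Gamma(shape=55, rate=11).
The mode of a Gamma(a, b) with a ≥ 1 (shape–rate) is (a−1)/b = 54/11 ≈ 4.909.

λ̂_MAP = 4.909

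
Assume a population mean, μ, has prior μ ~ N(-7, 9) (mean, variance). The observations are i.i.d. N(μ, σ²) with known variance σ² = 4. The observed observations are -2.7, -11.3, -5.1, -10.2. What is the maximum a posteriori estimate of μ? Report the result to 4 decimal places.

μ̂_MAP = -7.2925

n = 4; x̄ = ((-2.7) + (-11.3) + (-5.1) + (-10.2))/4 = -29.3/4 = -7.325.
For a Normal prior and Normal likelihood with known variance, the posterior is Normal; its mode equals its mean, the precision-weighted average.
Prior precision 1/σ₀² = 1/9; data precision n/σ² = 4/4 = 1.
μ̂ = ((1/9)·(-7) + 1·(-7.325)) / (1/9 + 1) = (-2917/360)/(10/9) = -7.2925.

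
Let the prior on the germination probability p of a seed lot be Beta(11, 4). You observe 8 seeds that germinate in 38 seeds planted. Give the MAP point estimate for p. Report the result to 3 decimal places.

Prior: Beta(11, 4).
Data: 8 successes in 38 trials. The binomial likelihood contributes p^8(1−p)^30, so the posterior is Beta(11+8, 4+30) = Beta(19, 34).
For Beta(a, b) with a, b > 1 the mode is (a−1)/(a+b−2) = 18/51 ≈ 0.353.

p̂_MAP = 0.353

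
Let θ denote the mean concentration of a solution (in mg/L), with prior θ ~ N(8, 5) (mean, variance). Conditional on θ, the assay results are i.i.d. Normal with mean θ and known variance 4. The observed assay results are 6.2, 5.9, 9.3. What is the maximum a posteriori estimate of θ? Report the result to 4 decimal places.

θ̂_MAP = 7.3158

n = 3; x̄ = (6.2 + 5.9 + 9.3)/3 = 21.4/3 = 107/15 ≈ 7.1333.
For a Normal prior and Normal likelihood with known variance, the posterior is Normal; its mode equals its mean, the precision-weighted average.
Prior precision 1/σ₀² = 1/5 = 0.2; data precision n/σ² = 3/4 = 0.75.
θ̂ = (0.2·8 + 0.75·(107/15)) / (0.2 + 0.75) = 6.95/0.95 = 139/19 ≈ 7.3158.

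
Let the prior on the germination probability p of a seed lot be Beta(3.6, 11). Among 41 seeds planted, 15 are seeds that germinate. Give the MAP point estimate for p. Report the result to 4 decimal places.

p̂_MAP = 0.3284

Prior: Beta(3.6, 11).
Data: 15 successes in 41 trials. The binomial likelihood contributes p^15(1−p)^26, so the posterior is Beta(3.6+15, 11+26) = Beta(18.6, 37).
For Beta(a, b) with a, b > 1 the mode is (a−1)/(a+b−2) = 17.6/53.6 ≈ 0.3284.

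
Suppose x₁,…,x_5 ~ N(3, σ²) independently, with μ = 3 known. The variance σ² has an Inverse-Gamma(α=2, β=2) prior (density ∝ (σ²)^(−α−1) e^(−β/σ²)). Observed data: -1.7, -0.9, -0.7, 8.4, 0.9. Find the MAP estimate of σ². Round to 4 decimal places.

Sum of squared deviations about the known mean: SS = (-1.7−3)² + (-0.9−3)² + (-0.7−3)² + (8.4−3)² + (0.9−3)² = 84.56.
The Normal likelihood contributes (σ²)^(−n/2) exp(−SS/(2σ²)), so the posterior is Inverse-Gamma(α + n/2, β + SS/2) = Inverse-Gamma(4.5, 44.28).
The mode of Inverse-Gamma(a, b) is b/(a+1) = 44.28/5.5 ≈ 8.0509.

σ̂²_MAP = 8.0509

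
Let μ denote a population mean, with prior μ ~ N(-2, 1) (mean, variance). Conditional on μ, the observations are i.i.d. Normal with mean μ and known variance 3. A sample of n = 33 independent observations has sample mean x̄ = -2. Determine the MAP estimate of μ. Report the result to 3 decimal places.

μ̂_MAP = -2.000

n = 33, x̄ = -2.
For a Normal prior and Normal likelihood with known variance, the posterior is Normal; its mode equals its mean, the precision-weighted average.
Prior precision 1/σ₀² = 1/1 = 1; data precision n/σ² = 33/3 = 11.
μ̂ = (1·(-2) + 11·(-2)) / (1 + 11) = (-24)/12 = -2.000.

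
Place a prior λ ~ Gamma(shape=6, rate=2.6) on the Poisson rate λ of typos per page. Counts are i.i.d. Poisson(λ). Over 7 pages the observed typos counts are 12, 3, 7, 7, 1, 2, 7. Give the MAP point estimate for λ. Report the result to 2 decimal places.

λ̂_MAP = 4.58

Σxᵢ = 12+3+7+7+1+2+7 = 39, with n = 7.
Posterior ∝ λ^5e^(−2.6λ) · λ^39e^(−7λ) = λ^44e^(−9.6λ), i.e. Gamma(shape=45, rate=9.6).
The mode of a Gamma(a, b) with a ≥ 1 (shape–rate) is (a−1)/b = 44/9.6 ≈ 4.58.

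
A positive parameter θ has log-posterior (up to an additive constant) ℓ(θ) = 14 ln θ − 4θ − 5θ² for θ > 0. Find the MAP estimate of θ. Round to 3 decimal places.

ℓ'(θ) = 14/θ − 4 − 10θ. Setting this to zero and multiplying by θ: 10θ² + 4θ − 14 = 0.
θ = (−4 + √(4² + 4·10·14)) / (2·10) = (−4 + √576) / 20 = (−4 + 24)/20 = 1.
ℓ''(θ) = −14/θ² − 10 < 0, confirming a maximum.

θ̂_MAP = 1.000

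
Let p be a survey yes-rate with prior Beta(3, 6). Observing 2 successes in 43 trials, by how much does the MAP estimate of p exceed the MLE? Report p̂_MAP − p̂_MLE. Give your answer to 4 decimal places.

MAP − MLE = 0.0335

Posterior is Beta(5, 47); MAP = (5−1)/(52−2) = 4/50 ≈ 0.08000.
MLE ignores the prior: p̂_MLE = k/n = 2/43 ≈ 0.04651.
Difference = 4/50 − 2/43 = 36/1075 ≈ 0.0335.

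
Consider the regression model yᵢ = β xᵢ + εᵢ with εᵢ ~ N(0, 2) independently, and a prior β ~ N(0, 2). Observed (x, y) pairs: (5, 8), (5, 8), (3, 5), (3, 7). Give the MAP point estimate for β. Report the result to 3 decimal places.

β̂_MAP = 1.681

log p(β | y) = −Σ(yᵢ − βxᵢ)²/(2·2) − β²/(2·2) + const.
Setting the derivative to zero: Σxᵢ(yᵢ − βxᵢ)/2 − β/2 = 0, so β = Σxᵢyᵢ / (Σxᵢ² + σ²/τ²).
Σxᵢyᵢ = 5·8 + 5·8 + 3·5 + 3·7 = 116; Σxᵢ² = 68; σ²/τ² = 1.
β̂_MAP = 116 / (68 + 1) = 116/69 ≈ 1.681.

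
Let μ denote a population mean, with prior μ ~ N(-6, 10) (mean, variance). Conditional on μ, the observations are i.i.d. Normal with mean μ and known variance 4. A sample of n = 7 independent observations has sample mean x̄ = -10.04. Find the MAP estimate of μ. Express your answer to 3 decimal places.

n = 7, x̄ = -10.04.
For a Normal prior and Normal likelihood with known variance, the posterior is Normal; its mode equals its mean, the precision-weighted average.
Prior precision 1/σ₀² = 1/10 = 0.1; data precision n/σ² = 7/4 = 1.75.
μ̂ = (0.1·(-6) + 1.75·(-10.04)) / (0.1 + 1.75) = (-18.17)/1.85 = -1817/185 ≈ -9.822.

μ̂_MAP = -9.822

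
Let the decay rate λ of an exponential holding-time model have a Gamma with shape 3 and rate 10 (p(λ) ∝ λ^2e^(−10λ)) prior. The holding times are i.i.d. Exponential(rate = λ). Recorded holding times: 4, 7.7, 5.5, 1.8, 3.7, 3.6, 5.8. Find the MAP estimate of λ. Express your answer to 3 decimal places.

λ̂_MAP = 0.214

The Exponential(rate=λ) likelihood is ∝ λ^n e^(−λΣtᵢ). Here n = 7 and Σtᵢ = 4 + 7.7 + 5.5 + 1.8 + 3.7 + 3.6 + 5.8 = 32.1.
Posterior ∝ λ^2e^(−10λ) · λ^7e^(−32.1λ) = λ^9e^(−42.1λ), i.e. Gamma(10, 42.1).
Mode = (a−1)/b = 9/42.1 ≈ 0.214.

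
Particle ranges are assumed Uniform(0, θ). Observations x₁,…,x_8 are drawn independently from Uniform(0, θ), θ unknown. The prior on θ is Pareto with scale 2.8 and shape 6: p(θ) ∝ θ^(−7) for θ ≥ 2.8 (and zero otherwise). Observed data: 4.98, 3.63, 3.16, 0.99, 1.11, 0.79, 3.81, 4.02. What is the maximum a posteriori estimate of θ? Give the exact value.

The Uniform(0, θ) likelihood is θ^(−n) for θ ≥ max(xᵢ), zero otherwise. Here max(xᵢ) = 4.98.
Posterior ∝ θ^(−7) · θ^(−8) = θ^(−15) on θ ≥ max(2.8, 4.98) = 4.98.
This density is strictly decreasing in θ, so the posterior mode lies at the lower boundary of the support.

θ̂_MAP = 4.98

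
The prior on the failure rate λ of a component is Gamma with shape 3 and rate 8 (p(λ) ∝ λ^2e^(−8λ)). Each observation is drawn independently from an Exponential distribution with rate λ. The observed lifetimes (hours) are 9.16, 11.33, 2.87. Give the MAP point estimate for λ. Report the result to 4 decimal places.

The Exponential(rate=λ) likelihood is ∝ λ^n e^(−λΣtᵢ). Here n = 3 and Σtᵢ = 9.16 + 11.33 + 2.87 = 23.36.
Posterior ∝ λ^2e^(−8λ) · λ^3e^(−23.36λ) = λ^5e^(−31.36λ), i.e. Gamma(6, 31.36).
Mode = (a−1)/b = 5/31.36 ≈ 0.1594.

λ̂_MAP = 0.1594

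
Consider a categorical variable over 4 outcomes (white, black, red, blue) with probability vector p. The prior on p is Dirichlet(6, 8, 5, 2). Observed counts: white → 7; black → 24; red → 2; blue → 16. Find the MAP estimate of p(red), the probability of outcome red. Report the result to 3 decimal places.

The posterior is Dirichlet(αᵢ + nᵢ) = Dirichlet(13, 32, 7, 18).
For a Dirichlet(a₁,…,a_K) with all aᵢ > 1, the mode has j-th component (aⱼ − 1)/(Σaᵢ − K).
Here Σaᵢ = 70 and K = 4, so p(red) = (7 − 1)/(70 − 4) = 6/66 ≈ 0.091.

MAP estimate of p(red) = 0.091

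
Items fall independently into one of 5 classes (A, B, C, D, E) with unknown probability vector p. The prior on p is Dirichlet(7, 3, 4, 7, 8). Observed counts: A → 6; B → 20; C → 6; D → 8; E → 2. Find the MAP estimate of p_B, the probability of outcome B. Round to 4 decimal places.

MAP estimate of p_B = 0.3333

The posterior is Dirichlet(αᵢ + nᵢ) = Dirichlet(13, 23, 10, 15, 10).
For a Dirichlet(a₁,…,a_K) with all aᵢ > 1, the mode has j-th component (aⱼ − 1)/(Σaᵢ − K).
Here Σaᵢ = 71 and K = 5, so p_B = (23 − 1)/(71 − 5) = 22/66 ≈ 0.3333.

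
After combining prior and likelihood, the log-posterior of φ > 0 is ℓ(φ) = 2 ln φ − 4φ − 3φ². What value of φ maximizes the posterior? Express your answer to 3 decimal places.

ℓ'(φ) = 2/φ − 4 − 6φ. Setting this to zero and multiplying by φ: 6φ² + 4φ − 2 = 0.
φ = (−4 + √(4² + 4·6·2)) / (2·6) = (−4 + √64) / 12 = (−4 + 8)/12 = 1/3.
ℓ''(φ) = −2/φ² − 6 < 0, confirming a maximum.

φ̂_MAP = 0.333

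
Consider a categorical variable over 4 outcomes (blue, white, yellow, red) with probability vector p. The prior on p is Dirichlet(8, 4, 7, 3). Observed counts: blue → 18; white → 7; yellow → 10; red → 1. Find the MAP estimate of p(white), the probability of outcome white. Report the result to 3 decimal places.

The posterior is Dirichlet(αᵢ + nᵢ) = Dirichlet(26, 11, 17, 4).
For a Dirichlet(a₁,…,a_K) with all aᵢ > 1, the mode has j-th component (aⱼ − 1)/(Σaᵢ − K).
Here Σaᵢ = 58 and K = 4, so p(white) = (11 − 1)/(58 − 4) = 10/54 ≈ 0.185.

MAP estimate of p(white) = 0.185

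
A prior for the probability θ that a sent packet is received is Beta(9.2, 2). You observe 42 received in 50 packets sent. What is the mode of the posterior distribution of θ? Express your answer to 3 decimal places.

θ̂_MAP = 0.848

Prior: Beta(9.2, 2).
Data: 42 successes in 50 trials. The binomial likelihood contributes θ^42(1−θ)^8, so the posterior is Beta(9.2+42, 2+8) = Beta(51.2, 10).
For Beta(a, b) with a, b > 1 the mode is (a−1)/(a+b−2) = 50.2/59.2 ≈ 0.848.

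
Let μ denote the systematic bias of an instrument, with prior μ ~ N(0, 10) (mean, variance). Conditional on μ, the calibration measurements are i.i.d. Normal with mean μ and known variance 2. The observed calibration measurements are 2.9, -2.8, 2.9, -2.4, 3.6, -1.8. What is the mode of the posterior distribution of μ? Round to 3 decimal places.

n = 6; x̄ = (2.9 + (-2.8) + 2.9 + (-2.4) + 3.6 + (-1.8))/6 = 2.4/6 = 0.4.
For a Normal prior and Normal likelihood with known variance, the posterior is Normal; its mode equals its mean, the precision-weighted average.
Prior precision 1/σ₀² = 1/10 = 0.1; data precision n/σ² = 6/2 = 3.
μ̂ = (0.1·0 + 3·0.4) / (0.1 + 3) = 1.2/3.1 = 12/31 ≈ 0.387.

μ̂_MAP = 0.387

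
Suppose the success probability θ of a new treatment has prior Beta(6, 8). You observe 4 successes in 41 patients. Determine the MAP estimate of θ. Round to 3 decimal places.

Prior: Beta(6, 8).
Data: 4 successes in 41 trials. The binomial likelihood contributes θ^4(1−θ)^37, so the posterior is Beta(6+4, 8+37) = Beta(10, 45).
For Beta(a, b) with a, b > 1 the mode is (a−1)/(a+b−2) = 9/53 ≈ 0.170.

θ̂_MAP = 0.170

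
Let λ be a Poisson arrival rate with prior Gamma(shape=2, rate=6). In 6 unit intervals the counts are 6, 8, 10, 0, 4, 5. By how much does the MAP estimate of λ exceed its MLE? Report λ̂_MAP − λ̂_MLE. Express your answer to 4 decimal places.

Σxᵢ = 33. Posterior is Gamma(35, 12); MAP = (35−1)/12 = 34/12 ≈ 2.83333.
MLE = x̄ = 33/6 ≈ 5.50000.
Difference = 34/12 − 33/6 = -8/3 ≈ -2.6667.

MAP − MLE = -2.6667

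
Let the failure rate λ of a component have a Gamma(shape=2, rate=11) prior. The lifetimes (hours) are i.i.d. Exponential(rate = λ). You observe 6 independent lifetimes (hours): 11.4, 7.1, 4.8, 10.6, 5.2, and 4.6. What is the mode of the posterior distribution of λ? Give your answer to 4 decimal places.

The Exponential(rate=λ) likelihood is ∝ λ^n e^(−λΣtᵢ). Here n = 6 and Σtᵢ = 11.4 + 7.1 + 4.8 + 10.6 + 5.2 + 4.6 = 43.7.
Posterior ∝ λe^(−11λ) · λ^6e^(−43.7λ) = λ^7e^(−54.7λ), i.e. Gamma(8, 54.7).
Mode = (a−1)/b = 7/54.7 ≈ 0.1280.

λ̂_MAP = 0.1280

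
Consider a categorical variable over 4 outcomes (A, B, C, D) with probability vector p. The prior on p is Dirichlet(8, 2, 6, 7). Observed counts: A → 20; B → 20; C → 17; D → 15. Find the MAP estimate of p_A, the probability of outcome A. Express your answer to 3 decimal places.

The posterior is Dirichlet(αᵢ + nᵢ) = Dirichlet(28, 22, 23, 22).
For a Dirichlet(a₁,…,a_K) with all aᵢ > 1, the mode has j-th component (aⱼ − 1)/(Σaᵢ − K).
Here Σaᵢ = 95 and K = 4, so p_A = (28 − 1)/(95 − 4) = 27/91 ≈ 0.297.

MAP estimate of p_A = 0.297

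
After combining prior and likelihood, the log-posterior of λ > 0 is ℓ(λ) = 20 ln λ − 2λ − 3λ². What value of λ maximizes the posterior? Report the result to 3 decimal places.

ℓ'(λ) = 20/λ − 2 − 6λ. Setting this to zero and multiplying by λ: 6λ² + 2λ − 20 = 0.
λ = (−2 + √(2² + 4·6·20)) / (2·6) = (−2 + √484) / 12 = (−2 + 22)/12 = 5/3.
ℓ''(λ) = −20/λ² − 6 < 0, confirming a maximum.

λ̂_MAP = 1.667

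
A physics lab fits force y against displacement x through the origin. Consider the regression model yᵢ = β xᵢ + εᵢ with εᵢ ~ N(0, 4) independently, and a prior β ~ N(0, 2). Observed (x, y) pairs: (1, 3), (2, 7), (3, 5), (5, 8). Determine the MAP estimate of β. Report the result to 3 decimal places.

log p(β | y) = −Σ(yᵢ − βxᵢ)²/(2·4) − β²/(2·2) + const.
Setting the derivative to zero: Σxᵢ(yᵢ − βxᵢ)/4 − β/2 = 0, so β = Σxᵢyᵢ / (Σxᵢ² + σ²/τ²).
Σxᵢyᵢ = 1·3 + 2·7 + 3·5 + 5·8 = 72; Σxᵢ² = 39; σ²/τ² = 2.
β̂_MAP = 72 / (39 + 2) = 72/41 ≈ 1.756.

β̂_MAP = 1.756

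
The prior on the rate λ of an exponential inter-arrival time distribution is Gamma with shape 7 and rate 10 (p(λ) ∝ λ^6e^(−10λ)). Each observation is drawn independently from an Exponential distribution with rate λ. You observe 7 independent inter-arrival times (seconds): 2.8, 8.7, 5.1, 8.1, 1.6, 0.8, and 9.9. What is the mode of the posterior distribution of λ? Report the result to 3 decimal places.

λ̂_MAP = 0.277

The Exponential(rate=λ) likelihood is ∝ λ^n e^(−λΣtᵢ). Here n = 7 and Σtᵢ = 2.8 + 8.7 + 5.1 + 8.1 + 1.6 + 0.8 + 9.9 = 37.
Posterior ∝ λ^6e^(−10λ) · λ^7e^(−37λ) = λ^13e^(−47λ), i.e. Gamma(14, 47).
Mode = (a−1)/b = 13/47 ≈ 0.277.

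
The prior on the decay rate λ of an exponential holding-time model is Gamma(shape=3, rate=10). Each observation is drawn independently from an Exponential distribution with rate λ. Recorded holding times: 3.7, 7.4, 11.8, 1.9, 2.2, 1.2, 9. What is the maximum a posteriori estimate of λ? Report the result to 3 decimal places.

λ̂_MAP = 0.191

The Exponential(rate=λ) likelihood is ∝ λ^n e^(−λΣtᵢ). Here n = 7 and Σtᵢ = 3.7 + 7.4 + 11.8 + 1.9 + 2.2 + 1.2 + 9 = 37.2.
Posterior ∝ λ^2e^(−10λ) · λ^7e^(−37.2λ) = λ^9e^(−47.2λ), i.e. Gamma(10, 47.2).
Mode = (a−1)/b = 9/47.2 ≈ 0.191.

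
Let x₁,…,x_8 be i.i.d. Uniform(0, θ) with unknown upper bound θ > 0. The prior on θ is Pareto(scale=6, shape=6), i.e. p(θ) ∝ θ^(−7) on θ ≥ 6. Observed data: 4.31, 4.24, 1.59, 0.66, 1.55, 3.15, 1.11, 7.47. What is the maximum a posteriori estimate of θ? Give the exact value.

θ̂_MAP = 7.47

The Uniform(0, θ) likelihood is θ^(−n) for θ ≥ max(xᵢ), zero otherwise. Here max(xᵢ) = 7.47.
Posterior ∝ θ^(−7) · θ^(−8) = θ^(−15) on θ ≥ max(6, 7.47) = 7.47.
This density is strictly decreasing in θ, so the posterior mode lies at the lower boundary of the support.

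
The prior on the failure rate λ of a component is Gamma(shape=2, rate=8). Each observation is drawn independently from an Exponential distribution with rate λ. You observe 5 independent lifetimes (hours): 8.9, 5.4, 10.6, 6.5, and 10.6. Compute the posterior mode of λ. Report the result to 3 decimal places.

λ̂_MAP = 0.120

The Exponential(rate=λ) likelihood is ∝ λ^n e^(−λΣtᵢ). Here n = 5 and Σtᵢ = 8.9 + 5.4 + 10.6 + 6.5 + 10.6 = 42.
Posterior ∝ λe^(−8λ) · λ^5e^(−42λ) = λ^6e^(−50λ), i.e. Gamma(7, 50).
Mode = (a−1)/b = 6/50 ≈ 0.120.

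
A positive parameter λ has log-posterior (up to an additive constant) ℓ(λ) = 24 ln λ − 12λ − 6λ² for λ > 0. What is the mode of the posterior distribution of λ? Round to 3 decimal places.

ℓ'(λ) = 24/λ − 12 − 12λ. Setting this to zero and multiplying by λ: 12λ² + 12λ − 24 = 0.
λ = (−12 + √(12² + 4·12·24)) / (2·12) = (−12 + √1296) / 24 = (−12 + 36)/24 = 1.
ℓ''(λ) = −24/λ² − 12 < 0, confirming a maximum.

λ̂_MAP = 1.000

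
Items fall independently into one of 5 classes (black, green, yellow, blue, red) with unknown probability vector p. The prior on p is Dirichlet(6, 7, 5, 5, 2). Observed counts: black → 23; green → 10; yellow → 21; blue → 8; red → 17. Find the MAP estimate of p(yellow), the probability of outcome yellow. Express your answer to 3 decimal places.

MAP estimate of p(yellow) = 0.253

The posterior is Dirichlet(αᵢ + nᵢ) = Dirichlet(29, 17, 26, 13, 19).
For a Dirichlet(a₁,…,a_K) with all aᵢ > 1, the mode has j-th component (aⱼ − 1)/(Σaᵢ − K).
Here Σaᵢ = 104 and K = 5, so p(yellow) = (26 − 1)/(104 − 5) = 25/99 ≈ 0.253.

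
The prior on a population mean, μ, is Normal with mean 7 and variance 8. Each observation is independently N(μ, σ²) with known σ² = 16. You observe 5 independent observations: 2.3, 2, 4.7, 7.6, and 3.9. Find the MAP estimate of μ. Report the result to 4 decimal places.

μ̂_MAP = 4.9286

n = 5; x̄ = (2.3 + 2 + 4.7 + 7.6 + 3.9)/5 = 20.5/5 = 4.1.
For a Normal prior and Normal likelihood with known variance, the posterior is Normal; its mode equals its mean, the precision-weighted average.
Prior precision 1/σ₀² = 1/8 = 0.125; data precision n/σ² = 5/16 = 0.3125.
μ̂ = (0.125·7 + 0.3125·4.1) / (0.125 + 0.3125) = 2.15625/0.4375 = 69/14 ≈ 4.9286.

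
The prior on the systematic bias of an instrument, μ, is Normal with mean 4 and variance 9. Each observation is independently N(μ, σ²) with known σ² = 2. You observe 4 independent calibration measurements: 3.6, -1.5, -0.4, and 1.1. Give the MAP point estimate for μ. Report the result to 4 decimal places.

μ̂_MAP = 0.8737

n = 4; x̄ = (3.6 + (-1.5) + (-0.4) + 1.1)/4 = 2.8/4 = 0.7.
For a Normal prior and Normal likelihood with known variance, the posterior is Normal; its mode equals its mean, the precision-weighted average.
Prior precision 1/σ₀² = 1/9; data precision n/σ² = 4/2 = 2.
μ̂ = ((1/9)·4 + 2·0.7) / (1/9 + 2) = (83/45)/(19/9) = 83/95 ≈ 0.8737.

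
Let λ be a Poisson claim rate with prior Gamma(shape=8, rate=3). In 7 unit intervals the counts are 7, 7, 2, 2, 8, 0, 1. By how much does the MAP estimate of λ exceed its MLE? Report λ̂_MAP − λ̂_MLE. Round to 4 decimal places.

MAP − MLE = -0.4571

Σxᵢ = 27. Posterior is Gamma(35, 10); MAP = (35−1)/10 = 34/10 ≈ 3.40000.
MLE = x̄ = 27/7 ≈ 3.85714.
Difference = 34/10 − 27/7 = -16/35 ≈ -0.4571.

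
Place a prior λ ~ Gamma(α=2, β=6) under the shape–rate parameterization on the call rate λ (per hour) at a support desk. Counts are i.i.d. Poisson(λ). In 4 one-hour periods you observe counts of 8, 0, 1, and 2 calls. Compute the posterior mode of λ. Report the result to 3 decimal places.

Σxᵢ = 8+0+1+2 = 11, with n = 4.
Posterior ∝ λe^(−6λ) · λ^11e^(−4λ) = λ^12e^(−10λ), i.e. Gamma(shape=13, rate=10).
The mode of a Gamma(a, b) with a ≥ 1 (shape–rate) is (a−1)/b = 12/10 ≈ 1.200.

λ̂_MAP = 1.200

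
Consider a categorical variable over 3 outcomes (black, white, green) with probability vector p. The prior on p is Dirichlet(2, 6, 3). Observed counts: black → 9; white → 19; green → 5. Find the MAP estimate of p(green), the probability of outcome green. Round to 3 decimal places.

The posterior is Dirichlet(αᵢ + nᵢ) = Dirichlet(11, 25, 8).
For a Dirichlet(a₁,…,a_K) with all aᵢ > 1, the mode has j-th component (aⱼ − 1)/(Σaᵢ − K).
Here Σaᵢ = 44 and K = 3, so p(green) = (8 − 1)/(44 − 3) = 7/41 ≈ 0.171.

MAP estimate of p(green) = 0.171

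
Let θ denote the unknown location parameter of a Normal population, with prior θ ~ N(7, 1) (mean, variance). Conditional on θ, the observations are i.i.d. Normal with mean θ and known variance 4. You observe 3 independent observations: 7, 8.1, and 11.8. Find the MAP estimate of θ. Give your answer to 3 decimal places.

θ̂_MAP = 7.843

n = 3; x̄ = (7 + 8.1 + 11.8)/3 = 26.9/3 = 269/30 ≈ 8.9667.
For a Normal prior and Normal likelihood with known variance, the posterior is Normal; its mode equals its mean, the precision-weighted average.
Prior precision 1/σ₀² = 1/1 = 1; data precision n/σ² = 3/4 = 0.75.
θ̂ = (1·7 + 0.75·(269/30)) / (1 + 0.75) = 13.725/1.75 = 549/70 ≈ 7.843.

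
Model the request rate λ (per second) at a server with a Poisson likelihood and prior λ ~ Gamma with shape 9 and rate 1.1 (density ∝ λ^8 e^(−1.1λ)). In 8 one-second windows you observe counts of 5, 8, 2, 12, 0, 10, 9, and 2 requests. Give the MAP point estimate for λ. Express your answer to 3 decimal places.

Σxᵢ = 5+8+2+12+0+10+9+2 = 48, with n = 8.
Posterior ∝ λ^8e^(−1.1λ) · λ^48e^(−8λ) = λ^56e^(−9.1λ), i.e. Gamma(shape=57, rate=9.1).
The mode of a Gamma(a, b) with a ≥ 1 (shape–rate) is (a−1)/b = 56/9.1 ≈ 6.154.

λ̂_MAP = 6.154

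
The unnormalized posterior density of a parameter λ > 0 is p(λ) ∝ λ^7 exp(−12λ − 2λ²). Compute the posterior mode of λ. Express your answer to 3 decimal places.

λ̂_MAP = 0.500

ℓ'(λ) = 7/λ − 12 − 4λ. Setting this to zero and multiplying by λ: 4λ² + 12λ − 7 = 0.
λ = (−12 + √(12² + 4·4·7)) / (2·4) = (−12 + √256) / 8 = (−12 + 16)/8 = 1/2.
ℓ''(λ) = −7/λ² − 4 < 0, confirming a maximum.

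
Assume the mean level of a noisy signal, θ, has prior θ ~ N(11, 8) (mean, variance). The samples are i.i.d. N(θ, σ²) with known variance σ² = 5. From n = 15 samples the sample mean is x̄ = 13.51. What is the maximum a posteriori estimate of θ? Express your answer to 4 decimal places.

n = 15, x̄ = 13.51.
For a Normal prior and Normal likelihood with known variance, the posterior is Normal; its mode equals its mean, the precision-weighted average.
Prior precision 1/σ₀² = 1/8 = 0.125; data precision n/σ² = 15/5 = 3.
θ̂ = (0.125·11 + 3·13.51) / (0.125 + 3) = 41.905/3.125 = 13.4096.

θ̂_MAP = 13.4096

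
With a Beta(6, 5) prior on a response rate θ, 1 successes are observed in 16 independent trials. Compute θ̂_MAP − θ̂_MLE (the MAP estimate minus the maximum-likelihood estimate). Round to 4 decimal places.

MAP − MLE = 0.1775

Posterior is Beta(7, 20); MAP = (7−1)/(27−2) = 6/25 ≈ 0.24000.
MLE ignores the prior: θ̂_MLE = k/n = 1/16 ≈ 0.06250.
Difference = 6/25 − 1/16 = 71/400 ≈ 0.1775.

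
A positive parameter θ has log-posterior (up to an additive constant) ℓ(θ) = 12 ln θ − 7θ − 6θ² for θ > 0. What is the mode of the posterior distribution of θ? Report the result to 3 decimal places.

ℓ'(θ) = 12/θ − 7 − 12θ. Setting this to zero and multiplying by θ: 12θ² + 7θ − 12 = 0.
θ = (−7 + √(7² + 4·12·12)) / (2·12) = (−7 + √625) / 24 = (−7 + 25)/24 = 3/4.
ℓ''(θ) = −12/θ² − 12 < 0, confirming a maximum.

θ̂_MAP = 0.750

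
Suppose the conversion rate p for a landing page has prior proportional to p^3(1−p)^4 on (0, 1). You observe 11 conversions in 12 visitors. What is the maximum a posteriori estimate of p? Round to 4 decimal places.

The prior density ∝ p^3(1−p)^4 is the kernel of Beta(4, 5).
Data: 11 successes in 12 trials. The binomial likelihood contributes p^11(1−p)^1, so the posterior is Beta(4+11, 5+1) = Beta(15, 6).
For Beta(a, b) with a, b > 1 the mode is (a−1)/(a+b−2) = 14/19 ≈ 0.7368.

p̂_MAP = 0.7368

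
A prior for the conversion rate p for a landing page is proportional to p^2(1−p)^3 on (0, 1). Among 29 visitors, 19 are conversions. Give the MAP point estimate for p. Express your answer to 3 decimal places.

The prior density ∝ p^2(1−p)^3 is the kernel of Beta(3, 4).
Data: 19 successes in 29 trials. The binomial likelihood contributes p^19(1−p)^10, so the posterior is Beta(3+19, 4+10) = Beta(22, 14).
For Beta(a, b) with a, b > 1 the mode is (a−1)/(a+b−2) = 21/34 ≈ 0.618.

p̂_MAP = 0.618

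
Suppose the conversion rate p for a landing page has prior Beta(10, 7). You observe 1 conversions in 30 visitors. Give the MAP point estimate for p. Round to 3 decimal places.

p̂_MAP = 0.222

Prior: Beta(10, 7).
Data: 1 success in 30 trials. The binomial likelihood contributes p(1−p)^29, so the posterior is Beta(10+1, 7+29) = Beta(11, 36).
For Beta(a, b) with a, b > 1 the mode is (a−1)/(a+b−2) = 10/45 ≈ 0.222.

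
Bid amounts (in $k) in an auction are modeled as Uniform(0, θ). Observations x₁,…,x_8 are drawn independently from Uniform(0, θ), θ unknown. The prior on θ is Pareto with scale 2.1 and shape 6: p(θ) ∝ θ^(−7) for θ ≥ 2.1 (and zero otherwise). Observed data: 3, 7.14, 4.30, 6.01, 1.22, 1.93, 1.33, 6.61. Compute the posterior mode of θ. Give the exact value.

The Uniform(0, θ) likelihood is θ^(−n) for θ ≥ max(xᵢ), zero otherwise. Here max(xᵢ) = 7.14.
Posterior ∝ θ^(−7) · θ^(−8) = θ^(−15) on θ ≥ max(2.1, 7.14) = 7.14.
This density is strictly decreasing in θ, so the posterior mode lies at the lower boundary of the support.

θ̂_MAP = 7.14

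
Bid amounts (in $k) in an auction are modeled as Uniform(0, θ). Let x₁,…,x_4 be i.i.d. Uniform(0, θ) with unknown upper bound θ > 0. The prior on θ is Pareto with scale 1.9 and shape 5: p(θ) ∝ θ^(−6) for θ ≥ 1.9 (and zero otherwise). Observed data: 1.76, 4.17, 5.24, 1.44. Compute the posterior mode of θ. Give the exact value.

The Uniform(0, θ) likelihood is θ^(−n) for θ ≥ max(xᵢ), zero otherwise. Here max(xᵢ) = 5.24.
Posterior ∝ θ^(−6) · θ^(−4) = θ^(−10) on θ ≥ max(1.9, 5.24) = 5.24.
This density is strictly decreasing in θ, so the posterior mode lies at the lower boundary of the support.

θ̂_MAP = 5.24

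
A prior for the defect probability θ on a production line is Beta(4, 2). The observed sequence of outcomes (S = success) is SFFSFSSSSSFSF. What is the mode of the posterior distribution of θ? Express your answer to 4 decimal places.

θ̂_MAP = 0.6471

Prior: Beta(4, 2).
Data: 8 successes in 13 trials (from the sequence). The binomial likelihood contributes θ^8(1−θ)^5, so the posterior is Beta(4+8, 2+5) = Beta(12, 7).
For Beta(a, b) with a, b > 1 the mode is (a−1)/(a+b−2) = 11/17 ≈ 0.6471.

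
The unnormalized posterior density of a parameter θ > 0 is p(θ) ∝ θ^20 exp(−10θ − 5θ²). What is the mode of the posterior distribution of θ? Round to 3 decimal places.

θ̂_MAP = 1.000

ℓ'(θ) = 20/θ − 10 − 10θ. Setting this to zero and multiplying by θ: 10θ² + 10θ − 20 = 0.
θ = (−10 + √(10² + 4·10·20)) / (2·10) = (−10 + √900) / 20 = (−10 + 30)/20 = 1.
ℓ''(θ) = −20/θ² − 10 < 0, confirming a maximum.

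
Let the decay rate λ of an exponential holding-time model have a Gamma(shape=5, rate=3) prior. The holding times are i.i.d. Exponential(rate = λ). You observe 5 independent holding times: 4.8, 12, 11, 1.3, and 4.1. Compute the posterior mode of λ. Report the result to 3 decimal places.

λ̂_MAP = 0.249

The Exponential(rate=λ) likelihood is ∝ λ^n e^(−λΣtᵢ). Here n = 5 and Σtᵢ = 4.8 + 12 + 11 + 1.3 + 4.1 = 33.2.
Posterior ∝ λ^4e^(−3λ) · λ^5e^(−33.2λ) = λ^9e^(−36.2λ), i.e. Gamma(10, 36.2).
Mode = (a−1)/b = 9/36.2 ≈ 0.249.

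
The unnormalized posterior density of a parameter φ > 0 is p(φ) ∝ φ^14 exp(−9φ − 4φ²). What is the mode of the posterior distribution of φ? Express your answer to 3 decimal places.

ℓ'(φ) = 14/φ − 9 − 8φ. Setting this to zero and multiplying by φ: 8φ² + 9φ − 14 = 0.
φ = (−9 + √(9² + 4·8·14)) / (2·8) = (−9 + √529) / 16 = (−9 + 23)/16 = 7/8.
ℓ''(φ) = −14/φ² − 8 < 0, confirming a maximum.

φ̂_MAP = 0.875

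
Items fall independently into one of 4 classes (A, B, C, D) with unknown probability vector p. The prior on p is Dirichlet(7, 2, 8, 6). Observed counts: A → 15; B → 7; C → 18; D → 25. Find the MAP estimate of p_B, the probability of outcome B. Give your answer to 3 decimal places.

The posterior is Dirichlet(αᵢ + nᵢ) = Dirichlet(22, 9, 26, 31).
For a Dirichlet(a₁,…,a_K) with all aᵢ > 1, the mode has j-th component (aⱼ − 1)/(Σaᵢ − K).
Here Σaᵢ = 88 and K = 4, so p_B = (9 − 1)/(88 − 4) = 8/84 ≈ 0.095.

MAP estimate of p_B = 0.095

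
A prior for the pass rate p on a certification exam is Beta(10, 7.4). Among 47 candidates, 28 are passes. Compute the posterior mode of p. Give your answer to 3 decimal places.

p̂_MAP = 0.593

Prior: Beta(10, 7.4).
Data: 28 successes in 47 trials. The binomial likelihood contributes p^28(1−p)^19, so the posterior is Beta(10+28, 7.4+19) = Beta(38, 26.4).
For Beta(a, b) with a, b > 1 the mode is (a−1)/(a+b−2) = 37/62.4 ≈ 0.593.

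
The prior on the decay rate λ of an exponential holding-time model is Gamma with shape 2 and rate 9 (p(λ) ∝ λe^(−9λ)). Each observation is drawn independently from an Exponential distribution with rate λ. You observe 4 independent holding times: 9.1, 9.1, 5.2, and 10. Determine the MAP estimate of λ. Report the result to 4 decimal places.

The Exponential(rate=λ) likelihood is ∝ λ^n e^(−λΣtᵢ). Here n = 4 and Σtᵢ = 9.1 + 9.1 + 5.2 + 10 = 33.4.
Posterior ∝ λe^(−9λ) · λ^4e^(−33.4λ) = λ^5e^(−42.4λ), i.e. Gamma(6, 42.4).
Mode = (a−1)/b = 5/42.4 ≈ 0.1179.

λ̂_MAP = 0.1179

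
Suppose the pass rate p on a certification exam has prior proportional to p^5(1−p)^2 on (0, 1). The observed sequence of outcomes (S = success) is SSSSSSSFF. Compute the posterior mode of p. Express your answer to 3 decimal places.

The prior density ∝ p^5(1−p)^2 is the kernel of Beta(6, 3).
Data: 7 successes in 9 trials (from the sequence). The binomial likelihood contributes p^7(1−p)^2, so the posterior is Beta(6+7, 3+2) = Beta(13, 5).
For Beta(a, b) with a, b > 1 the mode is (a−1)/(a+b−2) = 12/16 ≈ 0.750.

p̂_MAP = 0.750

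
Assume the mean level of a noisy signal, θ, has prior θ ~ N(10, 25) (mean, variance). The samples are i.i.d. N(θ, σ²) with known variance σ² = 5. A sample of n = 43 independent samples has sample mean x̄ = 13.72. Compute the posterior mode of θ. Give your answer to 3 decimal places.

θ̂_MAP = 13.703

n = 43, x̄ = 13.72.
For a Normal prior and Normal likelihood with known variance, the posterior is Normal; its mode equals its mean, the precision-weighted average.
Prior precision 1/σ₀² = 1/25 = 0.04; data precision n/σ² = 43/5 = 8.6.
θ̂ = (0.04·10 + 8.6·13.72) / (0.04 + 8.6) = 118.392/8.64 = 4933/360 ≈ 13.703.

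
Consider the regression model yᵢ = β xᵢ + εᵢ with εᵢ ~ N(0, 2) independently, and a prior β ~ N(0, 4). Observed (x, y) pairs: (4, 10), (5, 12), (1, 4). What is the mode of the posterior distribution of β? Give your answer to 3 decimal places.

β̂_MAP = 2.447

log p(β | y) = −Σ(yᵢ − βxᵢ)²/(2·2) − β²/(2·4) + const.
Setting the derivative to zero: Σxᵢ(yᵢ − βxᵢ)/2 − β/4 = 0, so β = Σxᵢyᵢ / (Σxᵢ² + σ²/τ²).
Σxᵢyᵢ = 4·10 + 5·12 + 1·4 = 104; Σxᵢ² = 42; σ²/τ² = 0.5.
β̂_MAP = 104 / (42 + 0.5) = 104/42.5 ≈ 2.447.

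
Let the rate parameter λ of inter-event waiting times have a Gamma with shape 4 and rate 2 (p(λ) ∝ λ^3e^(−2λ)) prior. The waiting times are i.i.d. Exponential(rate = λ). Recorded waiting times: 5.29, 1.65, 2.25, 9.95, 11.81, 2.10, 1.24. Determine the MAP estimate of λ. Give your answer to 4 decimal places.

λ̂_MAP = 0.2756

The Exponential(rate=λ) likelihood is ∝ λ^n e^(−λΣtᵢ). Here n = 7 and Σtᵢ = 5.29 + 1.65 + 2.25 + 9.95 + 11.81 + 2.10 + 1.24 = 34.29.
Posterior ∝ λ^3e^(−2λ) · λ^7e^(−34.29λ) = λ^10e^(−36.29λ), i.e. Gamma(11, 36.29).
Mode = (a−1)/b = 10/36.29 ≈ 0.2756.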